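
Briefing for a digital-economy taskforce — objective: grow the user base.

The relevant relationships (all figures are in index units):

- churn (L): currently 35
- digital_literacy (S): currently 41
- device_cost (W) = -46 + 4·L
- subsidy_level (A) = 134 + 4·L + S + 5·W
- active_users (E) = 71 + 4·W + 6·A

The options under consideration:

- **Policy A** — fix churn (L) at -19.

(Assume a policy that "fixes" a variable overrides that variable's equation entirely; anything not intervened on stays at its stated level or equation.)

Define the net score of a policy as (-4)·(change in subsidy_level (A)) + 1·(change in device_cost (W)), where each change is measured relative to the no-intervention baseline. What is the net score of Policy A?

4968

Baseline:
  L = 35
  S = 41
  W = -46 + 4·35 = 94
  A = 134 + 4·35 + 41 + 5·94 = 785
Policy A (L := -19):
  L = -19
  S = 41
  W = -46 + 4·(-19) = -122
  A = 134 + 4·(-19) + 41 + 5·(-122) = -511
ΔA = -511 − 785 = -1296; ΔW = -122 − 94 = -216
Score = (-4)·(-1296) + 1·(-216) = 4968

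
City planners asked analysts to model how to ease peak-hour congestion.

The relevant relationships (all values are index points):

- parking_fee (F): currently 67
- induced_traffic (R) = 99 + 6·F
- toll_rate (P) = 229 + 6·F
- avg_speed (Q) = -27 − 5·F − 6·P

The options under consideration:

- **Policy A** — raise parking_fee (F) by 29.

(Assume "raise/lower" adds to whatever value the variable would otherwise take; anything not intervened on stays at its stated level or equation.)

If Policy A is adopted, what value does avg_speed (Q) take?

-5337

Policy A (F + 29):
  F = 67 + 29 = 96
  P = 229 + 6·96 = 805
  Q = -27 − 5·96 − 6·805 = -5337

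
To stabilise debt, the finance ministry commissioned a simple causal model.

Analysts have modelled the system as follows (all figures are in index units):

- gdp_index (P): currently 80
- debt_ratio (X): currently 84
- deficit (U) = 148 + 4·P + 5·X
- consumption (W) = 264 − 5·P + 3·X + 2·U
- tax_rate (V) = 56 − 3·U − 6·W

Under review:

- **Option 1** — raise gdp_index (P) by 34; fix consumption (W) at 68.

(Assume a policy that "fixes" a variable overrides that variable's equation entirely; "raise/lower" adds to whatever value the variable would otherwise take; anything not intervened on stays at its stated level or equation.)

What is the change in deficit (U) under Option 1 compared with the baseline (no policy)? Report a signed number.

Baseline:
  P = 80
  X = 84
  U = 148 + 4·80 + 5·84 = 888
Option 1 (P + 34, W := 68):
  P = 80 + 34 = 114
  X = 84
  U = 148 + 4·114 + 5·84 = 1024
Change in U: 1024 − 888 = 136

136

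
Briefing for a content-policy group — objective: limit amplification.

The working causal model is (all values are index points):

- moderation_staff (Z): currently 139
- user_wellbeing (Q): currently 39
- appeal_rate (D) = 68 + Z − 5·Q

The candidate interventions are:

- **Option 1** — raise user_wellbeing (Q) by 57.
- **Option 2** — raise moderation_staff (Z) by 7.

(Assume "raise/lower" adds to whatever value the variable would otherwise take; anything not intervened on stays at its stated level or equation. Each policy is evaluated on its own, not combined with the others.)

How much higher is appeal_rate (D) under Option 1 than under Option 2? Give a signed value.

-292

Option 1 (Q + 57):
  Z = 139
  Q = 39 + 57 = 96
  D = 68 + 139 − 5·96 = -273
Option 2 (Z + 7):
  Z = 139 + 7 = 146
  Q = 39
  D = 68 + 146 − 5·39 = 19
D: -273 − 19 = -292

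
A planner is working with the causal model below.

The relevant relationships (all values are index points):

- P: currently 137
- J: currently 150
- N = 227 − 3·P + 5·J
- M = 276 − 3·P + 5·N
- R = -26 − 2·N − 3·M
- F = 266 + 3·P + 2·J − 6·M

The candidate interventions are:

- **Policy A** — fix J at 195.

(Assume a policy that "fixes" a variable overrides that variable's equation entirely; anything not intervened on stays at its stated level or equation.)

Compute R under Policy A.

Policy A (J := 195):
  P = 137
  J = 195
  N = 227 − 3·137 + 5·195 = 791
  M = 276 − 3·137 + 5·791 = 3820
  R = -26 − 2·791 − 3·3820 = -13068

-13068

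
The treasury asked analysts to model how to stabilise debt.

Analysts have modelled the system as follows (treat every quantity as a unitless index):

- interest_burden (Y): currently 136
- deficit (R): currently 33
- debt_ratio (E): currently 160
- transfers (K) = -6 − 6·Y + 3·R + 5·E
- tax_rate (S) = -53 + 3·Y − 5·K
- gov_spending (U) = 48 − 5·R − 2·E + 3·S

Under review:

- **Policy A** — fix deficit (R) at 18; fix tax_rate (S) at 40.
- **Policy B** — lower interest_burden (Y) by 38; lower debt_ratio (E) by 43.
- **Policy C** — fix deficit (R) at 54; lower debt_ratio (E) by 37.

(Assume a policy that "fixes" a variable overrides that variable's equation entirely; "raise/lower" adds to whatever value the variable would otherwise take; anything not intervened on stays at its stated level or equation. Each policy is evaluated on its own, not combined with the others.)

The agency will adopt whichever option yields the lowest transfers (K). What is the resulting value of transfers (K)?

-45

Policy A (R := 18, S := 40):
  Y = 136
  R = 18
  E = 160
  K = -6 − 6·136 + 3·18 + 5·160 = 32
Policy B (Y − 38, E − 43):
  Y = 136 − 38 = 98
  R = 33
  E = 160 − 43 = 117
  K = -6 − 6·98 + 3·33 + 5·117 = 90
Policy C (R := 54, E − 37):
  Y = 136
  R = 54
  E = 160 − 37 = 123
  K = -6 − 6·136 + 3·54 + 5·123 = -45
Comparing — Policy A: K=32, Policy B: K=90, Policy C: K=-45. Lowest is -45 (Policy C).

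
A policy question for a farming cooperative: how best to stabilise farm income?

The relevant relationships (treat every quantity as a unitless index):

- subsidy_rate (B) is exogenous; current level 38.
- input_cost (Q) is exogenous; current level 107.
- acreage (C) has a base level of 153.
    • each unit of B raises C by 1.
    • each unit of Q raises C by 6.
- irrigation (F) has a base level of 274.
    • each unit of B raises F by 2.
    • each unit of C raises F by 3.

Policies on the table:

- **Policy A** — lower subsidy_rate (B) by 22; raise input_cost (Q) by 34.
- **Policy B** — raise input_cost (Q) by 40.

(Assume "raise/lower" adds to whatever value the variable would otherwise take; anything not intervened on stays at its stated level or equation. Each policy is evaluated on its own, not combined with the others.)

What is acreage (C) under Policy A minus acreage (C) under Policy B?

-58

Policy A (B − 22, Q + 34):
  B = 38 − 22 = 16
  Q = 107 + 34 = 141
  C = 153 + 16 + 6·141 = 1015
Policy B (Q + 40):
  B = 38
  Q = 107 + 40 = 147
  C = 153 + 38 + 6·147 = 1073
C: 1015 − 1073 = -58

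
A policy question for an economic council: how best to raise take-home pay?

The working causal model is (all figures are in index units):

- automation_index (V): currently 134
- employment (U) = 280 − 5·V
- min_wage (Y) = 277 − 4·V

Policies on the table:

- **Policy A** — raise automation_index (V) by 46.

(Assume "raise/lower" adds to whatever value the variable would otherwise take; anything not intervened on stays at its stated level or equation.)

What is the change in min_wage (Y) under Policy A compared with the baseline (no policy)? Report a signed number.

-184

Baseline:
  V = 134
  Y = 277 − 4·134 = -259
Policy A (V + 46):
  V = 134 + 46 = 180
  Y = 277 − 4·180 = -443
Change in Y: -443 − (-259) = -184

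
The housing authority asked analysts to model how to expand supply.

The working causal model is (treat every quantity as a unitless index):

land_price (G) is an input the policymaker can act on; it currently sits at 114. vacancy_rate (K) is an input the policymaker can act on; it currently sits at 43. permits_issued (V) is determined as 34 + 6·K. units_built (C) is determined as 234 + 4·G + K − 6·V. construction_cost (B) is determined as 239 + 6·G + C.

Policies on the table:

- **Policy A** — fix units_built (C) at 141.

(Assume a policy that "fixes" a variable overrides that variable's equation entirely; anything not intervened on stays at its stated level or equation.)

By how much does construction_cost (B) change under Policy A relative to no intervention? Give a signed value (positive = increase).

1160

Baseline:
  G = 114
  K = 43
  V = 34 + 6·43 = 292
  C = 234 + 4·114 + 43 − 6·292 = -1019
  B = 239 + 6·114 + (-1019) = -96
Policy A (C := 141):
  G = 114
  K = 43
  V = 34 + 6·43 = 292
  C = 141
  B = 239 + 6·114 + 141 = 1064
Change in B: 1064 − (-96) = 1160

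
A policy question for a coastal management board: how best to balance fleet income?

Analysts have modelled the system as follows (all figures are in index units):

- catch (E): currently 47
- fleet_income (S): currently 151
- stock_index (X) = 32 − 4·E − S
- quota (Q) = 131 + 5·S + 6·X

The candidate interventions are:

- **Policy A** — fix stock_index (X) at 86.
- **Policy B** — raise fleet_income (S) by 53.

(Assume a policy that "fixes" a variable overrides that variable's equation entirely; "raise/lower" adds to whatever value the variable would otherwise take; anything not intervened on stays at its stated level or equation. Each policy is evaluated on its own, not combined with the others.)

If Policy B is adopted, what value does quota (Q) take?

-1009

Policy B (S + 53):
  E = 47
  S = 151 + 53 = 204
  X = 32 − 4·47 − 204 = -360
  Q = 131 + 5·204 + 6·(-360) = -1009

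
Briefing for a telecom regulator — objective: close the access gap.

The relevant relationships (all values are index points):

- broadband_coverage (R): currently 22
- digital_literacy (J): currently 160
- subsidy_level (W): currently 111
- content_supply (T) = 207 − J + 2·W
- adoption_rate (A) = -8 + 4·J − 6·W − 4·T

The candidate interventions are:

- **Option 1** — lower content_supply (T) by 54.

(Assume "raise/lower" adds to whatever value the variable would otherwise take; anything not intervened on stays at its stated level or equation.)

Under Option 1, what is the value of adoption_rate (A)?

Option 1 (T − 54):
  J = 160
  W = 111
  T = 207 − 160 + 2·111 (−54 from intervention) = 215
  A = -8 + 4·160 − 6·111 − 4·215 = -894

-894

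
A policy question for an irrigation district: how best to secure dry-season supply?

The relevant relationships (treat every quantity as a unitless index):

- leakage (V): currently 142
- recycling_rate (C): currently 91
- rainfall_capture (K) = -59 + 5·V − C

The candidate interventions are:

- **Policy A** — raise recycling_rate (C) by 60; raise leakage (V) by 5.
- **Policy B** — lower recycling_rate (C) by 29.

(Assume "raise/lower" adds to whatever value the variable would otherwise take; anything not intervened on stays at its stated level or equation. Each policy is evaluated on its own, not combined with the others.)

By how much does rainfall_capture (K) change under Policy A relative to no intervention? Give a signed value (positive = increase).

-35

Baseline:
  V = 142
  C = 91
  K = -59 + 5·142 − 91 = 560
Policy A (C + 60, V + 5):
  V = 142 + 5 = 147
  C = 91 + 60 = 151
  K = -59 + 5·147 − 151 = 525
Change in K: 525 − 560 = -35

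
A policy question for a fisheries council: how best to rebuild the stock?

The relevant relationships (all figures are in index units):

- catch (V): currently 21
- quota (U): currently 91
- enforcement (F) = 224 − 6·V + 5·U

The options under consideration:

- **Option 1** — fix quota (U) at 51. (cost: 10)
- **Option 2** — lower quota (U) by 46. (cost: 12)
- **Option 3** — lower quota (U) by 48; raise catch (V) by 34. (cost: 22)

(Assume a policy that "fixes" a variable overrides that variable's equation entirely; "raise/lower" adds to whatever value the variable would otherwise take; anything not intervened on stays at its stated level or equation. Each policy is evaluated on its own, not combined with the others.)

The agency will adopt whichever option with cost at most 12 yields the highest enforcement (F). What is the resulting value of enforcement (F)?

Option 1 (U := 51):
  V = 21
  U = 51
  F = 224 − 6·21 + 5·51 = 353
Option 2 (U − 46):
  V = 21
  U = 91 − 46 = 45
  F = 224 − 6·21 + 5·45 = 323
Comparing — Option 1: F=353, Option 2: F=323. Highest is 353 (Option 1).

353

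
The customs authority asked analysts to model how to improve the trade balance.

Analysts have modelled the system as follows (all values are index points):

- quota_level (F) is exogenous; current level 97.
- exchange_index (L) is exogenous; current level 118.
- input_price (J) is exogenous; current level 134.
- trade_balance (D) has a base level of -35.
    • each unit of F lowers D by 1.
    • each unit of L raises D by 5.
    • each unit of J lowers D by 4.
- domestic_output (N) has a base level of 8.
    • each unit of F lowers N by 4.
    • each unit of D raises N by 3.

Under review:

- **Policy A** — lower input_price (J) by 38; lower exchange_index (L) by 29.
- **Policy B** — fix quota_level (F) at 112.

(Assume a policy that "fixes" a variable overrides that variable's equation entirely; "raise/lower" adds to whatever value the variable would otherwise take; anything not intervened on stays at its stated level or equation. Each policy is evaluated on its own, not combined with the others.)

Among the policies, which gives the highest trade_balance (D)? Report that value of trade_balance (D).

-71

Policy A (J − 38, L − 29):
  F = 97
  L = 118 − 29 = 89
  J = 134 − 38 = 96
  D = -35 − 97 + 5·89 − 4·96 = -71
Policy B (F := 112):
  F = 112
  L = 118
  J = 134
  D = -35 − 112 + 5·118 − 4·134 = -93
Comparing — Policy A: D=-71, Policy B: D=-93. Highest is -71 (Policy A).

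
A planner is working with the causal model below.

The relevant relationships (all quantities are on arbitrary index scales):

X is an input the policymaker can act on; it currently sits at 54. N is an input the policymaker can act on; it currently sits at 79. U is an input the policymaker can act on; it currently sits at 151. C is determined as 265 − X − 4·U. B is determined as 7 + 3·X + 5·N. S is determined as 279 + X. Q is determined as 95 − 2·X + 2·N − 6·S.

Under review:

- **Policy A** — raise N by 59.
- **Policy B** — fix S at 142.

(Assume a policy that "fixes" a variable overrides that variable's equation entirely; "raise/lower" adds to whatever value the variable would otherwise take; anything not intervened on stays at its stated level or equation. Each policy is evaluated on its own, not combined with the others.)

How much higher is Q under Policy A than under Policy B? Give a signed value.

-1028

Policy A (N + 59):
  X = 54
  N = 79 + 59 = 138
  S = 279 + 54 = 333
  Q = 95 − 2·54 + 2·138 − 6·333 = -1735
Policy B (S := 142):
  X = 54
  N = 79
  S = 142
  Q = 95 − 2·54 + 2·79 − 6·142 = -707
Q: -1735 − (-707) = -1028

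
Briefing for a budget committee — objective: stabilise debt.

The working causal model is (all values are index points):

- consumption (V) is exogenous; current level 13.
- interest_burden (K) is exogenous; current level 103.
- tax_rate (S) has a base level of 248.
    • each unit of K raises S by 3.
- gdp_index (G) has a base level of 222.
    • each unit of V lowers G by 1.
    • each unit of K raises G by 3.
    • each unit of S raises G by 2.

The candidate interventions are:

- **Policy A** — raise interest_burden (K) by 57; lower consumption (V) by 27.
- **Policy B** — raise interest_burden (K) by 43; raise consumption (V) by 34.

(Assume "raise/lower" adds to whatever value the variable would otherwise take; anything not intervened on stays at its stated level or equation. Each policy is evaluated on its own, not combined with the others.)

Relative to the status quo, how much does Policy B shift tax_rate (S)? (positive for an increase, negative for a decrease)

Baseline:
  K = 103
  S = 248 + 3·103 = 557
Policy B (K + 43, V + 34):
  K = 103 + 43 = 146
  S = 248 + 3·146 = 686
Change in S: 686 − 557 = 129

129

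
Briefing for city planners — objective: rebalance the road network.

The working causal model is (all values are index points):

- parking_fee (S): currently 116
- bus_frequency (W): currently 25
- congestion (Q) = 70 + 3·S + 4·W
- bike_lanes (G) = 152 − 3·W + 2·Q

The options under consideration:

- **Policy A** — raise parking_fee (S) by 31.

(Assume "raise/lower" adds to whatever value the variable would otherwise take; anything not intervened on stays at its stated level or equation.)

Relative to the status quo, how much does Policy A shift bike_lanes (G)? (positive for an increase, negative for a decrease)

Baseline:
  S = 116
  W = 25
  Q = 70 + 3·116 + 4·25 = 518
  G = 152 − 3·25 + 2·518 = 1113
Policy A (S + 31):
  S = 116 + 31 = 147
  W = 25
  Q = 70 + 3·147 + 4·25 = 611
  G = 152 − 3·25 + 2·611 = 1299
Change in G: 1299 − 1113 = 186

186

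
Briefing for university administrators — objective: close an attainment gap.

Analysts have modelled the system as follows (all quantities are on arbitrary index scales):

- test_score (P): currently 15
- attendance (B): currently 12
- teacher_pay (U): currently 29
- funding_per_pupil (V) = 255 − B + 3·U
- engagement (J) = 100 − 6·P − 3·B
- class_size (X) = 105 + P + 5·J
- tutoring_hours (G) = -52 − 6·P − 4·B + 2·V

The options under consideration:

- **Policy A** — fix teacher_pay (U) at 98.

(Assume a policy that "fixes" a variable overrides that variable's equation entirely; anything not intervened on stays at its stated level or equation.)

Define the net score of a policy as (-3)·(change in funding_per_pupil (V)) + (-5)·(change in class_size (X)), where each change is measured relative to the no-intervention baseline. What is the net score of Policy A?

-621

Baseline:
  P = 15
  B = 12
  U = 29
  V = 255 − 12 + 3·29 = 330
  J = 100 − 6·15 − 3·12 = -26
  X = 105 + 15 + 5·(-26) = -10
Policy A (U := 98):
  P = 15
  B = 12
  U = 98
  V = 255 − 12 + 3·98 = 537
  J = 100 − 6·15 − 3·12 = -26
  X = 105 + 15 + 5·(-26) = -10
ΔV = 537 − 330 = 207; ΔX = -10 − (-10) = 0
Score = (-3)·207 + (-5)·0 = -621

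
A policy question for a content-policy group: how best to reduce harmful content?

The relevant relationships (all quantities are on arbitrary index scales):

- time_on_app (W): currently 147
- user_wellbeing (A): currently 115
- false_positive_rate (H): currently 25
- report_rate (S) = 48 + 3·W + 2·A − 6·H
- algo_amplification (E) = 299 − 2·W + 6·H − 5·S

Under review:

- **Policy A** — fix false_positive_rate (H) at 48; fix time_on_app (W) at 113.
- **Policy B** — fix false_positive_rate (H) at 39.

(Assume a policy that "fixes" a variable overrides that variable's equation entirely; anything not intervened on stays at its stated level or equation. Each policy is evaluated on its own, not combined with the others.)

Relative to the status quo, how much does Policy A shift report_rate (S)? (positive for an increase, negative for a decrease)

Baseline:
  W = 147
  A = 115
  H = 25
  S = 48 + 3·147 + 2·115 − 6·25 = 569
Policy A (H := 48, W := 113):
  W = 113
  A = 115
  H = 48
  S = 48 + 3·113 + 2·115 − 6·48 = 329
Change in S: 329 − 569 = -240

-240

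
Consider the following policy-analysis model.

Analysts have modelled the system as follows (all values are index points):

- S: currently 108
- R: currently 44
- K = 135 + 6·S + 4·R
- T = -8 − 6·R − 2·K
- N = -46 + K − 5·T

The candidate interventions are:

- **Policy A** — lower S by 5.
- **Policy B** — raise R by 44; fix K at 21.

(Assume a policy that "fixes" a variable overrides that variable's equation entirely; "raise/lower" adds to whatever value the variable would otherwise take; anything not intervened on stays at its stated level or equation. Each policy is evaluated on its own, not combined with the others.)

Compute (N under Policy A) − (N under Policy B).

Policy A (S − 5):
  S = 108 − 5 = 103
  R = 44
  K = 135 + 6·103 + 4·44 = 929
  T = -8 − 6·44 − 2·929 = -2130
  N = -46 + 929 − 5·(-2130) = 11533
Policy B (R + 44, K := 21):
  S = 108
  R = 44 + 44 = 88
  K = 21
  T = -8 − 6·88 − 2·21 = -578
  N = -46 + 21 − 5·(-578) = 2865
N: 11533 − 2865 = 8668

8668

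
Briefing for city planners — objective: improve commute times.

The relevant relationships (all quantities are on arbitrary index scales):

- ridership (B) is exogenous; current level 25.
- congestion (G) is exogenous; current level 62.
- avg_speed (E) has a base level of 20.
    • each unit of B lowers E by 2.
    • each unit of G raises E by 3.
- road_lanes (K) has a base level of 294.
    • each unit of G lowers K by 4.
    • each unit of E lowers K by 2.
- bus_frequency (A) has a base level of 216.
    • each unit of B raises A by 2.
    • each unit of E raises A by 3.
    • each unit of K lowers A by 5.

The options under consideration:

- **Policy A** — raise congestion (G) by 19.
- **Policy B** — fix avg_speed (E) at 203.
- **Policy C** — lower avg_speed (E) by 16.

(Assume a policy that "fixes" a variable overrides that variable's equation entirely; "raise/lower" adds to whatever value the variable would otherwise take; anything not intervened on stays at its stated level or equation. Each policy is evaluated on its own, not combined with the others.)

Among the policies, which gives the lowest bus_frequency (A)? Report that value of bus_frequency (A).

1856

Policy A (G + 19):
  B = 25
  G = 62 + 19 = 81
  E = 20 − 2·25 + 3·81 = 213
  K = 294 − 4·81 − 2·213 = -456
  A = 216 + 2·25 + 3·213 − 5·(-456) = 3185
Policy B (E := 203):
  B = 25
  G = 62
  E = 203
  K = 294 − 4·62 − 2·203 = -360
  A = 216 + 2·25 + 3·203 − 5·(-360) = 2675
Policy C (E − 16):
  B = 25
  G = 62
  E = 20 − 2·25 + 3·62 (−16 from intervention) = 140
  K = 294 − 4·62 − 2·140 = -234
  A = 216 + 2·25 + 3·140 − 5·(-234) = 1856
Comparing — Policy A: A=3185, Policy B: A=2675, Policy C: A=1856. Lowest is 1856 (Policy C).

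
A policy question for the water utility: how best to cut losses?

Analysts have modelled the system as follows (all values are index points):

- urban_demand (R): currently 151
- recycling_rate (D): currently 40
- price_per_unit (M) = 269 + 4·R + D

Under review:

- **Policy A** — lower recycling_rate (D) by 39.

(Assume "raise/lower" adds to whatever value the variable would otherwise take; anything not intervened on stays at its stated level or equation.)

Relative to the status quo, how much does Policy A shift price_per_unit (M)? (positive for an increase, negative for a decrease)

Baseline:
  R = 151
  D = 40
  M = 269 + 4·151 + 40 = 913
Policy A (D − 39):
  R = 151
  D = 40 − 39 = 1
  M = 269 + 4·151 + 1 = 874
Change in M: 874 − 913 = -39

-39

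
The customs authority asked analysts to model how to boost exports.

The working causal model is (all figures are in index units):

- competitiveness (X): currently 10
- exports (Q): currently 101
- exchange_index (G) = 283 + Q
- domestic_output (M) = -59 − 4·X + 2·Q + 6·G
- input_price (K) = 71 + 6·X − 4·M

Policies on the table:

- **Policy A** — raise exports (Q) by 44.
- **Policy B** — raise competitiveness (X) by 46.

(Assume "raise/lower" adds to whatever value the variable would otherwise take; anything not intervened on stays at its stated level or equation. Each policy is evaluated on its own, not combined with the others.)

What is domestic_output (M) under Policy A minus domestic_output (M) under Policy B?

536

Policy A (Q + 44):
  X = 10
  Q = 101 + 44 = 145
  G = 283 + 145 = 428
  M = -59 − 4·10 + 2·145 + 6·428 = 2759
Policy B (X + 46):
  X = 10 + 46 = 56
  Q = 101
  G = 283 + 101 = 384
  M = -59 − 4·56 + 2·101 + 6·384 = 2223
M: 2759 − 2223 = 536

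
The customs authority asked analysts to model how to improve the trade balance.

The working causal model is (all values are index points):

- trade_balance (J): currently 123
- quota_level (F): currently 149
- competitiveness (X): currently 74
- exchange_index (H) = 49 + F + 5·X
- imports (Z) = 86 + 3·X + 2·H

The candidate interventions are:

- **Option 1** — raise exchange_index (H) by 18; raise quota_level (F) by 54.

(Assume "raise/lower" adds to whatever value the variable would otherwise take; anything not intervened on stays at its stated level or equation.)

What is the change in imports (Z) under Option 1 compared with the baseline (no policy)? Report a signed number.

144

Baseline:
  F = 149
  X = 74
  H = 49 + 149 + 5·74 = 568
  Z = 86 + 3·74 + 2·568 = 1444
Option 1 (H + 18, F + 54):
  F = 149 + 54 = 203
  X = 74
  H = 49 + 203 + 5·74 (+18 from intervention) = 640
  Z = 86 + 3·74 + 2·640 = 1588
Change in Z: 1588 − 1444 = 144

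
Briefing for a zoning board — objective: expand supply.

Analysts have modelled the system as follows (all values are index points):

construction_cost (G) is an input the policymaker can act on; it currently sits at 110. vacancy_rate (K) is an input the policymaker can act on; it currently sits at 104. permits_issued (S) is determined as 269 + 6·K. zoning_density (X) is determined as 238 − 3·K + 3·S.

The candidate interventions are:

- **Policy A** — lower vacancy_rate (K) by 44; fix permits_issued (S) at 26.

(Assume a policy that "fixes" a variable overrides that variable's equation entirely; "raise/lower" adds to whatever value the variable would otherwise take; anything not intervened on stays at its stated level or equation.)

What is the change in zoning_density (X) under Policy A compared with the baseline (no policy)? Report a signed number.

-2469

Baseline:
  K = 104
  S = 269 + 6·104 = 893
  X = 238 − 3·104 + 3·893 = 2605
Policy A (K − 44, S := 26):
  K = 104 − 44 = 60
  S = 26
  X = 238 − 3·60 + 3·26 = 136
Change in X: 136 − 2605 = -2469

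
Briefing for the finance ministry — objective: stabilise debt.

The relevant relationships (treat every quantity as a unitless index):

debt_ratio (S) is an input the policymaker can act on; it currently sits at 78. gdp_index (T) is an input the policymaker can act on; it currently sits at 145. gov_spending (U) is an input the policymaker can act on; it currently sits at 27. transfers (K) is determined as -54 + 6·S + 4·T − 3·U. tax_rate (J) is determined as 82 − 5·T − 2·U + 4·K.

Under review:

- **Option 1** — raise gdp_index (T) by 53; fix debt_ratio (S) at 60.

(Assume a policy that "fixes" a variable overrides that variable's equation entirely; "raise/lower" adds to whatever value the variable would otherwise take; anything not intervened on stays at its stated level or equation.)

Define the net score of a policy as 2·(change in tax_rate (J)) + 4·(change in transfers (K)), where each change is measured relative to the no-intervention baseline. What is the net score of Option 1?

718

Baseline:
  S = 78
  T = 145
  U = 27
  K = -54 + 6·78 + 4·145 − 3·27 = 913
  J = 82 − 5·145 − 2·27 + 4·913 = 2955
Option 1 (T + 53, S := 60):
  S = 60
  T = 145 + 53 = 198
  U = 27
  K = -54 + 6·60 + 4·198 − 3·27 = 1017
  J = 82 − 5·198 − 2·27 + 4·1017 = 3106
ΔJ = 3106 − 2955 = 151; ΔK = 1017 − 913 = 104
Score = 2·151 + 4·104 = 718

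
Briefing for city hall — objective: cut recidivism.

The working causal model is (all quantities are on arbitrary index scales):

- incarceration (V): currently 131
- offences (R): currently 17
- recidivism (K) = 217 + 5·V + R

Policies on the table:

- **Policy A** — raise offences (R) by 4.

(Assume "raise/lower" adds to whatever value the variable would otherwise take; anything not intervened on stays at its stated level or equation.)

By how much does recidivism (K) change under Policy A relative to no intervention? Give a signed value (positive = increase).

4

Baseline:
  V = 131
  R = 17
  K = 217 + 5·131 + 17 = 889
Policy A (R + 4):
  V = 131
  R = 17 + 4 = 21
  K = 217 + 5·131 + 21 = 893
Change in K: 893 − 889 = 4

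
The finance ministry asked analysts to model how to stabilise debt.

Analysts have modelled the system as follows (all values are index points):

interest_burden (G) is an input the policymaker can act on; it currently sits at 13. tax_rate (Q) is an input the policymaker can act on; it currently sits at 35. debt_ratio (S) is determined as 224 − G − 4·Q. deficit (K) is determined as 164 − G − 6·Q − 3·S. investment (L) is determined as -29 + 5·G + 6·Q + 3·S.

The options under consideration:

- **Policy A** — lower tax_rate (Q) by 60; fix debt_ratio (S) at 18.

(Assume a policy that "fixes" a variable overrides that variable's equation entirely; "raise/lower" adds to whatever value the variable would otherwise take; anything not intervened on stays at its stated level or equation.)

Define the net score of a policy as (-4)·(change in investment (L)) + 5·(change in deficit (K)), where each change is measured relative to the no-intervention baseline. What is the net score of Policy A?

Baseline:
  G = 13
  Q = 35
  S = 224 − 13 − 4·35 = 71
  K = 164 − 13 − 6·35 − 3·71 = -272
  L = -29 + 5·13 + 6·35 + 3·71 = 459
Policy A (Q − 60, S := 18):
  G = 13
  Q = 35 − 60 = -25
  S = 18
  K = 164 − 13 − 6·(-25) − 3·18 = 247
  L = -29 + 5·13 + 6·(-25) + 3·18 = -60
ΔL = -60 − 459 = -519; ΔK = 247 − (-272) = 519
Score = (-4)·(-519) + 5·519 = 4671

4671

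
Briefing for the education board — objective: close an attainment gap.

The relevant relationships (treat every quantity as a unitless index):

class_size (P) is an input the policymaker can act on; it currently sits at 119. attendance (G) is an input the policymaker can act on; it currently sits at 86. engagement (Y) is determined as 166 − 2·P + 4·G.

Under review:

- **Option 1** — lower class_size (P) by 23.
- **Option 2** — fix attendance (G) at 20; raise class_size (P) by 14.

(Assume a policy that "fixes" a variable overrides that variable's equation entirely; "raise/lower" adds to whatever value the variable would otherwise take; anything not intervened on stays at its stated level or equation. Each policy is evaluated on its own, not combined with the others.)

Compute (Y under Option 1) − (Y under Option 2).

338

Option 1 (P − 23):
  P = 119 − 23 = 96
  G = 86
  Y = 166 − 2·96 + 4·86 = 318
Option 2 (G := 20, P + 14):
  P = 119 + 14 = 133
  G = 20
  Y = 166 − 2·133 + 4·20 = -20
Y: 318 − (-20) = 338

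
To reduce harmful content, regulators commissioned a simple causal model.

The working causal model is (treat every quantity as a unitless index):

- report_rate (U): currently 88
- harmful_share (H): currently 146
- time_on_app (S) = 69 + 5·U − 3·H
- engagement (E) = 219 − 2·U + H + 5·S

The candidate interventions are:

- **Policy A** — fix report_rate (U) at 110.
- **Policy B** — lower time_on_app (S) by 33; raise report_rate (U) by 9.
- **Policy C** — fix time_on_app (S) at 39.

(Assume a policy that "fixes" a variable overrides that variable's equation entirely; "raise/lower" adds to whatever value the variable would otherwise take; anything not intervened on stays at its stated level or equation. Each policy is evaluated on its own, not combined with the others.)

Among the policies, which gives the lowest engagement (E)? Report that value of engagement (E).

384

Policy A (U := 110):
  U = 110
  H = 146
  S = 69 + 5·110 − 3·146 = 181
  E = 219 − 2·110 + 146 + 5·181 = 1050
Policy B (S − 33, U + 9):
  U = 88 + 9 = 97
  H = 146
  S = 69 + 5·97 − 3·146 (−33 from intervention) = 83
  E = 219 − 2·97 + 146 + 5·83 = 586
Policy C (S := 39):
  U = 88
  H = 146
  S = 39
  E = 219 − 2·88 + 146 + 5·39 = 384
Comparing — Policy A: E=1050, Policy B: E=586, Policy C: E=384. Lowest is 384 (Policy C).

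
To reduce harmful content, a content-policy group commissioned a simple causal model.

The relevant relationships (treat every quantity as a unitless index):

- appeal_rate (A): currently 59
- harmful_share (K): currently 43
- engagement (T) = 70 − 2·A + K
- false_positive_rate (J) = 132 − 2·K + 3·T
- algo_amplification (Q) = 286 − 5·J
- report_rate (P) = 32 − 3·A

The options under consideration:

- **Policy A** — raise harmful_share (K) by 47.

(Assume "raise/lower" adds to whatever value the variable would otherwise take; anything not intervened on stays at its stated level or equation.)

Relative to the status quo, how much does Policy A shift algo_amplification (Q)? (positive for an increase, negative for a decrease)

-235

Baseline:
  A = 59
  K = 43
  T = 70 − 2·59 + 43 = -5
  J = 132 − 2·43 + 3·(-5) = 31
  Q = 286 − 5·31 = 131
Policy A (K + 47):
  A = 59
  K = 43 + 47 = 90
  T = 70 − 2·59 + 90 = 42
  J = 132 − 2·90 + 3·42 = 78
  Q = 286 − 5·78 = -104
Change in Q: -104 − 131 = -235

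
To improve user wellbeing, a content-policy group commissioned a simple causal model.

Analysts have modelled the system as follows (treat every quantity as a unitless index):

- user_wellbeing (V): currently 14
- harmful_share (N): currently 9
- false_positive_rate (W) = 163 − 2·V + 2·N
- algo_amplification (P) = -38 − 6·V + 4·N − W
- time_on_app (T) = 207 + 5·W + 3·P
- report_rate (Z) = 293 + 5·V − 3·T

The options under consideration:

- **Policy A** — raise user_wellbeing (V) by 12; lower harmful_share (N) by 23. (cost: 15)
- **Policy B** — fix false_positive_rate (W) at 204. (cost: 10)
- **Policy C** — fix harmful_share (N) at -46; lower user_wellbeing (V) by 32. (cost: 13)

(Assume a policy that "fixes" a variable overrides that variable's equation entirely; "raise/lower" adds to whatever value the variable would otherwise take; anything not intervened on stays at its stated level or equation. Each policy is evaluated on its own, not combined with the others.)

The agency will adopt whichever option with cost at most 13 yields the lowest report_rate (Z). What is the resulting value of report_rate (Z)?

-708

Policy B (W := 204):
  V = 14
  N = 9
  W = 204
  P = -38 − 6·14 + 4·9 − 204 = -290
  T = 207 + 5·204 + 3·(-290) = 357
  Z = 293 + 5·14 − 3·357 = -708
Policy C (N := -46, V − 32):
  V = 14 − 32 = -18
  N = -46
  W = 163 − 2·(-18) + 2·(-46) = 107
  P = -38 − 6·(-18) + 4·(-46) − 107 = -221
  T = 207 + 5·107 + 3·(-221) = 79
  Z = 293 + 5·(-18) − 3·79 = -34
Comparing — Policy B: Z=-708, Policy C: Z=-34. Lowest is -708 (Policy B).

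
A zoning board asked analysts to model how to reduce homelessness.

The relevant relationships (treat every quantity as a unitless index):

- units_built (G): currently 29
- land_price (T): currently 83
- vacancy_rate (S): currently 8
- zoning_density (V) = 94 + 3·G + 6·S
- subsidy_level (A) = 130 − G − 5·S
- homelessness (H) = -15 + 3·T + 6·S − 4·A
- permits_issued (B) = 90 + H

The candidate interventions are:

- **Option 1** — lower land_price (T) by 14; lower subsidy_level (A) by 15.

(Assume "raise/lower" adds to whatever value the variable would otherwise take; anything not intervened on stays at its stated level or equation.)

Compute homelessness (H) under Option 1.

Option 1 (T − 14, A − 15):
  G = 29
  T = 83 − 14 = 69
  S = 8
  A = 130 − 29 − 5·8 (−15 from intervention) = 46
  H = -15 + 3·69 + 6·8 − 4·46 = 56

56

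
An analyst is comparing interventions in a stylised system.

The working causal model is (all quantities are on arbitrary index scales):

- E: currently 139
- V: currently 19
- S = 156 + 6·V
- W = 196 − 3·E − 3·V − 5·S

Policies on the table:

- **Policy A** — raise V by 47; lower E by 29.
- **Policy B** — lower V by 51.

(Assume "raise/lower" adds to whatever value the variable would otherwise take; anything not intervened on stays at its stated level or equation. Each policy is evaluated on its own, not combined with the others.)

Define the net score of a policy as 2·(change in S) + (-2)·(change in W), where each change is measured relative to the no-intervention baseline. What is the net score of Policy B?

-3978

Baseline:
  E = 139
  V = 19
  S = 156 + 6·19 = 270
  W = 196 − 3·139 − 3·19 − 5·270 = -1628
Policy B (V − 51):
  E = 139
  V = 19 − 51 = -32
  S = 156 + 6·(-32) = -36
  W = 196 − 3·139 − 3·(-32) − 5·(-36) = 55
ΔS = -36 − 270 = -306; ΔW = 55 − (-1628) = 1683
Score = 2·(-306) + (-2)·1683 = -3978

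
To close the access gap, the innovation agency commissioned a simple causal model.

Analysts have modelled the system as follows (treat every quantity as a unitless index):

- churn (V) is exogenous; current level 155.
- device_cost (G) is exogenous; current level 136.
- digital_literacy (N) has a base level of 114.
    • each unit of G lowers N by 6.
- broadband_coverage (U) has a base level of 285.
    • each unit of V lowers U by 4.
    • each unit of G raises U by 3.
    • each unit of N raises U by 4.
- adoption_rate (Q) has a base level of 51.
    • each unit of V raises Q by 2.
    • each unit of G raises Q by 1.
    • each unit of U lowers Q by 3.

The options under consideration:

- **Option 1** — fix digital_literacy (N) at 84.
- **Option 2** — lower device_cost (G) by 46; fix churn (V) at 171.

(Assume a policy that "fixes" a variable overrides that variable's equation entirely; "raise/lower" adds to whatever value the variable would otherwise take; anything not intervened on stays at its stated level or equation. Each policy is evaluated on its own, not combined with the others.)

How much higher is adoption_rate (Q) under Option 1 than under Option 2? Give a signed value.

Option 1 (N := 84):
  V = 155
  G = 136
  N = 84
  U = 285 − 4·155 + 3·136 + 4·84 = 409
  Q = 51 + 2·155 + 136 − 3·409 = -730
Option 2 (G − 46, V := 171):
  V = 171
  G = 136 − 46 = 90
  N = 114 − 6·90 = -426
  U = 285 − 4·171 + 3·90 + 4·(-426) = -1833
  Q = 51 + 2·171 + 90 − 3·(-1833) = 5982
Q: -730 − 5982 = -6712

-6712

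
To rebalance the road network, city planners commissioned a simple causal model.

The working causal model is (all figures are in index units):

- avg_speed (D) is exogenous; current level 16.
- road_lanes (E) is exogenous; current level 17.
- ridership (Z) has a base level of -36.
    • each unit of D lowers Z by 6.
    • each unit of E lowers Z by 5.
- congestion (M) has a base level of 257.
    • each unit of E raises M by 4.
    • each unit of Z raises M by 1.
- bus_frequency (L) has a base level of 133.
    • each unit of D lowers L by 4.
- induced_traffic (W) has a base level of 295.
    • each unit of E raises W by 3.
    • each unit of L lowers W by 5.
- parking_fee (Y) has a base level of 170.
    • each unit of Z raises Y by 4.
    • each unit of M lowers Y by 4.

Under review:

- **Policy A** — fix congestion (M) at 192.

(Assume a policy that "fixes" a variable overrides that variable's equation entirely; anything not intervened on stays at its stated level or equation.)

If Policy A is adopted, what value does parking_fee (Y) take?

Policy A (M := 192):
  D = 16
  E = 17
  Z = -36 − 6·16 − 5·17 = -217
  M = 192
  Y = 170 + 4·(-217) − 4·192 = -1466

-1466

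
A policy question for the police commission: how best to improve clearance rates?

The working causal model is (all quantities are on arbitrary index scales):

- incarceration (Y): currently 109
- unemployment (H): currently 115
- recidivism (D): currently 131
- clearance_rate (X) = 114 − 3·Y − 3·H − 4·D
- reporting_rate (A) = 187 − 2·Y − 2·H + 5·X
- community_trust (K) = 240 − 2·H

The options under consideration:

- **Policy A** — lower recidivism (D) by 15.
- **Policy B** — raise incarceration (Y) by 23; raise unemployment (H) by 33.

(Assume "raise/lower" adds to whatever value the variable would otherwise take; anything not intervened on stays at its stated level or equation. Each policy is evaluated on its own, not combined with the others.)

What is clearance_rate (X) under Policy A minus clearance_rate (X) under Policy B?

Policy A (D − 15):
  Y = 109
  H = 115
  D = 131 − 15 = 116
  X = 114 − 3·109 − 3·115 − 4·116 = -1022
Policy B (Y + 23, H + 33):
  Y = 109 + 23 = 132
  H = 115 + 33 = 148
  D = 131
  X = 114 − 3·132 − 3·148 − 4·131 = -1250
X: -1022 − (-1250) = 228

228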